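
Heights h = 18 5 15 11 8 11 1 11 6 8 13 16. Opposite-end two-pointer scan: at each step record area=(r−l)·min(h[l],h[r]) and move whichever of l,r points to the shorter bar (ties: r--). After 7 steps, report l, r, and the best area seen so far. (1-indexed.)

l=1, r=5, best area=176

l=1 r=12: min(18,16)*11=176 best=176 *, r--
l=1 r=11: min(18,13)*10=130 best=176, r--
l=1 r=10: min(18,8)*9=72 best=176, r--
l=1 r=9: min(18,6)*8=48 best=176, r--
l=1 r=8: min(18,11)*7=77 best=176, r--
l=1 r=7: min(18,1)*6=6 best=176, r--
l=1 r=6: min(18,11)*5=55 best=176, r--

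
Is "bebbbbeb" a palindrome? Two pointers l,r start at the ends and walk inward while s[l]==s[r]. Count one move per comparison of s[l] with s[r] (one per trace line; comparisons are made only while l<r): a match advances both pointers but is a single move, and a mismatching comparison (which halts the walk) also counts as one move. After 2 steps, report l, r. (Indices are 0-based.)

l=2, r=5

l=0 r=7: 'b'=='b', l++,r--
l=1 r=6: 'e'=='e', l++,r--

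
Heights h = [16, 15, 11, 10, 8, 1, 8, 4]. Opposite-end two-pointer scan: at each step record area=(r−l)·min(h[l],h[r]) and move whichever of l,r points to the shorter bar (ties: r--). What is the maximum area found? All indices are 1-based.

[1,8] min(16,4)*7=28 best=28 * → r--
[1,7] min(16,8)*6=48 best=48 * → r--
[1,6] min(16,1)*5=5 best=48 → r--
[1,5] min(16,8)*4=32 best=48 → r--
[1,4] min(16,10)*3=30 best=48 → r--
[1,3] min(16,11)*2=22 best=48 → r--
[1,2] min(16,15)*1=15 best=48 → r--

max area = 48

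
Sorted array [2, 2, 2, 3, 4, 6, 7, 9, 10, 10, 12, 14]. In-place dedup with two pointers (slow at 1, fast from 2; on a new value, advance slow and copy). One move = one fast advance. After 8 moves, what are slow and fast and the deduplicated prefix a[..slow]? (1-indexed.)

slow=7, fast=10, prefix=[2, 3, 4, 6, 7, 9, 10]

slow=1 fast=2: a[fast]=2=a[slow] dup, fast++
slow=1 fast=3: a[fast]=2=a[slow] dup, fast++
slow=1 fast=4: a[fast]=3≠a[slow]=2 write a[2]=3, slow++,fast++
slow=2 fast=5: a[fast]=4≠a[slow]=3 write a[3]=4, slow++,fast++
slow=3 fast=6: a[fast]=6≠a[slow]=4 write a[4]=6, slow++,fast++
slow=4 fast=7: a[fast]=7≠a[slow]=6 write a[5]=7, slow++,fast++
slow=5 fast=8: a[fast]=9≠a[slow]=7 write a[6]=9, slow++,fast++
slow=6 fast=9: a[fast]=10≠a[slow]=9 write a[7]=10, slow++,fast++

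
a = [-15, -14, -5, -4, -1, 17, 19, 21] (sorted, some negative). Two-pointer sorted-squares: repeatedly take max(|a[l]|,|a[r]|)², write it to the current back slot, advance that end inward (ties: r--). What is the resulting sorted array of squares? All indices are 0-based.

[1, 16, 25, 196, 225, 289, 361, 441]

[0,7] |-15|<=|21| out[7]=441 → r--
[0,6] |-15|<=|19| out[6]=361 → r--
[0,5] |-15|<=|17| out[5]=289 → r--
[0,4] |-15|>|-1| out[4]=225 → l++
[1,4] |-14|>|-1| out[3]=196 → l++
[2,4] |-5|>|-1| out[2]=25 → l++
[3,4] |-4|>|-1| out[1]=16 → l++
[4,4] |-1|<=|-1| out[0]=1 → r--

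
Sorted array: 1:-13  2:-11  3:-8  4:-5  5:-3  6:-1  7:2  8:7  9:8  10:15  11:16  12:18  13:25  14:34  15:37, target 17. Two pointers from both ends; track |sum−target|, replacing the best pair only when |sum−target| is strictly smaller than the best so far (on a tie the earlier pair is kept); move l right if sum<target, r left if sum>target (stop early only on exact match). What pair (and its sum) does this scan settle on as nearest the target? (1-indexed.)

pair (-8, 25) with sum 17 (|Δ|=0)

l=1 r=15: -13+37=24 d=7 *, r--
l=1 r=14: -13+34=21 d=4 *, r--
l=1 r=13: -13+25=12 d=5, l++
l=2 r=13: -11+25=14 d=3 *, l++
l=3 r=13: -8+25=17 d=0 *, stop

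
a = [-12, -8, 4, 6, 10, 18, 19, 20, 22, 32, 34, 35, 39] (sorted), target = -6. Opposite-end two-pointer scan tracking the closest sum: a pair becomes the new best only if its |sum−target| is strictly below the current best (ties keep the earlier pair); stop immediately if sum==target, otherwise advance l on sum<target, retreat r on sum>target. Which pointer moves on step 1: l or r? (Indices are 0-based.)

r

l=0 r=12: -12+39=27 d=33 *, r--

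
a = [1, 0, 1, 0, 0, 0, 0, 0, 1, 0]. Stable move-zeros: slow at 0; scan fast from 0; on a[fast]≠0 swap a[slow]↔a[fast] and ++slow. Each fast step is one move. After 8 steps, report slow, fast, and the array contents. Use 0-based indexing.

slow=0 fast=0: a[fast]=1≠0 swap→a[0]=1, slow++,fast++
slow=1 fast=1: a[fast]=0, fast++
slow=1 fast=2: a[fast]=1≠0 swap→a[1]=1, slow++,fast++
slow=2 fast=3: a[fast]=0, fast++
slow=2 fast=4: a[fast]=0, fast++
slow=2 fast=5: a[fast]=0, fast++
slow=2 fast=6: a[fast]=0, fast++
slow=2 fast=7: a[fast]=0, fast++

slow=2, fast=8, a=[1, 1, 0, 0, 0, 0, 0, 0, 1, 0]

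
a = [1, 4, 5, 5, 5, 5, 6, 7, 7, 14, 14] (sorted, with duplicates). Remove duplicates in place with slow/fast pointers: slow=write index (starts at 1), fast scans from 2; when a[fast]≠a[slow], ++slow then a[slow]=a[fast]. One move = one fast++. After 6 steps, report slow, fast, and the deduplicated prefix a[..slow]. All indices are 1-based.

slow=4, fast=8, prefix=[1, 4, 5, 6]

(s=1,f=2) a[fast]=4≠a[slow]=1 write a[2]=4 → slow++,fast++
(s=2,f=3) a[fast]=5≠a[slow]=4 write a[3]=5 → slow++,fast++
(s=3,f=4) a[fast]=5=a[slow] dup → fast++
(s=3,f=5) a[fast]=5=a[slow] dup → fast++
(s=3,f=6) a[fast]=5=a[slow] dup → fast++
(s=3,f=7) a[fast]=6≠a[slow]=5 write a[4]=6 → slow++,fast++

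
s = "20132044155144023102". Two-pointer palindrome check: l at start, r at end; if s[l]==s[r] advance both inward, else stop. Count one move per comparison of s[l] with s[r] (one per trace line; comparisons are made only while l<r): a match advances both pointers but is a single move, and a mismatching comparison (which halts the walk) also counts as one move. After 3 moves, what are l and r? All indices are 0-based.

l=3, r=16

l=0 r=19: '2'=='2', l++,r--
l=1 r=18: '0'=='0', l++,r--
l=2 r=17: '1'=='1', l++,r--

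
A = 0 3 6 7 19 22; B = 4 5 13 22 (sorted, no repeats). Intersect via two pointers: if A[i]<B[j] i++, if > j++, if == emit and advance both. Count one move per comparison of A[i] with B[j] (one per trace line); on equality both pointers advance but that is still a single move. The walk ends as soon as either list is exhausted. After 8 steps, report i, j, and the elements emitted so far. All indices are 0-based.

i=0 j=0: 0<4, i++
i=1 j=0: 3<4, i++
i=2 j=0: 6>4, j++
i=2 j=1: 6>5, j++
i=2 j=2: 6<13, i++
i=3 j=2: 7<13, i++
i=4 j=2: 19>13, j++
i=4 j=3: 19<22, i++

i=5, j=3, emitted=[]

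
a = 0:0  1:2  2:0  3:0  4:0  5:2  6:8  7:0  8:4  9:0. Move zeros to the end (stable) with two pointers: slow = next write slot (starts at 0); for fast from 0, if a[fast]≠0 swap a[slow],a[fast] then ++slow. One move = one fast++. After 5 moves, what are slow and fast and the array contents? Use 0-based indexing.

slow=0 fast=0: a[fast]=0, fast++
slow=0 fast=1: a[fast]=2≠0 swap→a[0]=2, slow++,fast++
slow=1 fast=2: a[fast]=0, fast++
slow=1 fast=3: a[fast]=0, fast++
slow=1 fast=4: a[fast]=0, fast++

slow=1, fast=5, a=[2, 0, 0, 0, 0, 2, 8, 0, 4, 0]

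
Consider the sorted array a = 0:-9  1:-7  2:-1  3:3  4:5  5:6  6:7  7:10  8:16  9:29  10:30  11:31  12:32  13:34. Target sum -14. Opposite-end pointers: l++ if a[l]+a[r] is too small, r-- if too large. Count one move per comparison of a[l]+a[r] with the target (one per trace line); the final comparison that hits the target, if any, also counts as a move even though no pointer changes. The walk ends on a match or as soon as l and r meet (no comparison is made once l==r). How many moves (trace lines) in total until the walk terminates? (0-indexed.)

13 moves

[0,13] -9+34=25 >-14 → r--
[0,12] -9+32=23 >-14 → r--
[0,11] -9+31=22 >-14 → r--
[0,10] -9+30=21 >-14 → r--
[0,9] -9+29=20 >-14 → r--
[0,8] -9+16=7 >-14 → r--
[0,7] -9+10=1 >-14 → r--
[0,6] -9+7=-2 >-14 → r--
[0,5] -9+6=-3 >-14 → r--
[0,4] -9+5=-4 >-14 → r--
[0,3] -9+3=-6 >-14 → r--
[0,2] -9+-1=-10 >-14 → r--
[0,1] -9+-7=-16 <-14 → l++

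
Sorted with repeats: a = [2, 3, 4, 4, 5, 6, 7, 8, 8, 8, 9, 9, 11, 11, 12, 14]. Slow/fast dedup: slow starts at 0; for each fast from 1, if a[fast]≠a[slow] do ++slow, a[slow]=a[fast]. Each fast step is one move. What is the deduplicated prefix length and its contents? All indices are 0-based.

length 11; prefix = [2, 3, 4, 5, 6, 7, 8, 9, 11, 12, 14]

slow=0 fast=1: a[fast]=3≠a[slow]=2 write a[1]=3, slow++,fast++
slow=1 fast=2: a[fast]=4≠a[slow]=3 write a[2]=4, slow++,fast++
slow=2 fast=3: a[fast]=4=a[slow] dup, fast++
slow=2 fast=4: a[fast]=5≠a[slow]=4 write a[3]=5, slow++,fast++
slow=3 fast=5: a[fast]=6≠a[slow]=5 write a[4]=6, slow++,fast++
slow=4 fast=6: a[fast]=7≠a[slow]=6 write a[5]=7, slow++,fast++
slow=5 fast=7: a[fast]=8≠a[slow]=7 write a[6]=8, slow++,fast++
slow=6 fast=8: a[fast]=8=a[slow] dup, fast++
slow=6 fast=9: a[fast]=8=a[slow] dup, fast++
slow=6 fast=10: a[fast]=9≠a[slow]=8 write a[7]=9, slow++,fast++
slow=7 fast=11: a[fast]=9=a[slow] dup, fast++
slow=7 fast=12: a[fast]=11≠a[slow]=9 write a[8]=11, slow++,fast++
slow=8 fast=13: a[fast]=11=a[slow] dup, fast++
slow=8 fast=14: a[fast]=12≠a[slow]=11 write a[9]=12, slow++,fast++
slow=9 fast=15: a[fast]=14≠a[slow]=12 write a[10]=14, slow++,fast++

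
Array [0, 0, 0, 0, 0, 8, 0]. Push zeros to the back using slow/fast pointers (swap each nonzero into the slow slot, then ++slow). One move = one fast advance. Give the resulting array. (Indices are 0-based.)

[8, 0, 0, 0, 0, 0, 0]

slow=0 fast=0: a[fast]=0, fast++
slow=0 fast=1: a[fast]=0, fast++
slow=0 fast=2: a[fast]=0, fast++
slow=0 fast=3: a[fast]=0, fast++
slow=0 fast=4: a[fast]=0, fast++
slow=0 fast=5: a[fast]=8≠0 swap→a[0]=8, slow++,fast++
slow=1 fast=6: a[fast]=0, fast++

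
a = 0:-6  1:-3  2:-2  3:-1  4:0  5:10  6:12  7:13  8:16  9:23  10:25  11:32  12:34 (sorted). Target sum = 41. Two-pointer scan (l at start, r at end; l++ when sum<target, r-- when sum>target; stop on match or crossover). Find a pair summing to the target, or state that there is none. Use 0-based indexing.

(16, 25)

l=0 r=12: -6+34=28 <41, l++
l=1 r=12: -3+34=31 <41, l++
l=2 r=12: -2+34=32 <41, l++
l=3 r=12: -1+34=33 <41, l++
l=4 r=12: 0+34=34 <41, l++
l=5 r=12: 10+34=44 >41, r--
l=5 r=11: 10+32=42 >41, r--
l=5 r=10: 10+25=35 <41, l++
l=6 r=10: 12+25=37 <41, l++
l=7 r=10: 13+25=38 <41, l++
l=8 r=10: 16+25=41, found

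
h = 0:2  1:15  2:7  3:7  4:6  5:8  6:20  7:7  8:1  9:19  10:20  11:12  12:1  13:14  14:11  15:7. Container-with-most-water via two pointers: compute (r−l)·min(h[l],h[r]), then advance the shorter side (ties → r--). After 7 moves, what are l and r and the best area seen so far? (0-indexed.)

l=2, r=10, best area=168

[0,15] min(2,7)*15=30 best=30 * → l++
[1,15] min(15,7)*14=98 best=98 * → r--
[1,14] min(15,11)*13=143 best=143 * → r--
[1,13] min(15,14)*12=168 best=168 * → r--
[1,12] min(15,1)*11=11 best=168 → r--
[1,11] min(15,12)*10=120 best=168 → r--
[1,10] min(15,20)*9=135 best=168 → l++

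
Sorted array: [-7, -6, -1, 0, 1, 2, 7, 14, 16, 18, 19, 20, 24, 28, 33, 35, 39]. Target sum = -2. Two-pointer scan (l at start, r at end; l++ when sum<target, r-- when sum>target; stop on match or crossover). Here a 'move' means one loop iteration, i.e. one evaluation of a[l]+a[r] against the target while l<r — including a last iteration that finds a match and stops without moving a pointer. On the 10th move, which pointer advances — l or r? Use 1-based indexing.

[1,17] -7+39=32 >-2 → r--
[1,16] -7+35=28 >-2 → r--
[1,15] -7+33=26 >-2 → r--
[1,14] -7+28=21 >-2 → r--
[1,13] -7+24=17 >-2 → r--
[1,12] -7+20=13 >-2 → r--
[1,11] -7+19=12 >-2 → r--
[1,10] -7+18=11 >-2 → r--
[1,9] -7+16=9 >-2 → r--
[1,8] -7+14=7 >-2 → r--

r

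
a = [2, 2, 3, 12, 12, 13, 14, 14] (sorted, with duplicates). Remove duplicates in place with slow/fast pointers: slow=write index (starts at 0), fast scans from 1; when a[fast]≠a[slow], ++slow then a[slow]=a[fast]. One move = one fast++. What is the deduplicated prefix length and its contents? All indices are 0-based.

length 5; prefix = [2, 3, 12, 13, 14]

slow=0 fast=1: a[fast]=2=a[slow] dup, fast++
slow=0 fast=2: a[fast]=3≠a[slow]=2 write a[1]=3, slow++,fast++
slow=1 fast=3: a[fast]=12≠a[slow]=3 write a[2]=12, slow++,fast++
slow=2 fast=4: a[fast]=12=a[slow] dup, fast++
slow=2 fast=5: a[fast]=13≠a[slow]=12 write a[3]=13, slow++,fast++
slow=3 fast=6: a[fast]=14≠a[slow]=13 write a[4]=14, slow++,fast++
slow=4 fast=7: a[fast]=14=a[slow] dup, fast++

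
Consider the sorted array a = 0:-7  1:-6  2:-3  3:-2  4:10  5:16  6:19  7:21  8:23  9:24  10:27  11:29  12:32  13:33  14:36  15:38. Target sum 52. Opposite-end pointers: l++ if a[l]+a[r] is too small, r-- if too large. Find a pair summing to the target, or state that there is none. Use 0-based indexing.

(16, 36)

l=0 r=15: -7+38=31 <52, l++
l=1 r=15: -6+38=32 <52, l++
l=2 r=15: -3+38=35 <52, l++
l=3 r=15: -2+38=36 <52, l++
l=4 r=15: 10+38=48 <52, l++
l=5 r=15: 16+38=54 >52, r--
l=5 r=14: 16+36=52, found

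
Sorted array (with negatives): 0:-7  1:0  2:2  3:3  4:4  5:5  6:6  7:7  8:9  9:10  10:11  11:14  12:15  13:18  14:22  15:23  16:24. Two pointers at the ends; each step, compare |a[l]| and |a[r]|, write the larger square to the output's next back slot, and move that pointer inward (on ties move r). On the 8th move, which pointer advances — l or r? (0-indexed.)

r

l=0 r=16: |-7|<=|24| out[16]=576, r--
l=0 r=15: |-7|<=|23| out[15]=529, r--
l=0 r=14: |-7|<=|22| out[14]=484, r--
l=0 r=13: |-7|<=|18| out[13]=324, r--
l=0 r=12: |-7|<=|15| out[12]=225, r--
l=0 r=11: |-7|<=|14| out[11]=196, r--
l=0 r=10: |-7|<=|11| out[10]=121, r--
l=0 r=9: |-7|<=|10| out[9]=100, r--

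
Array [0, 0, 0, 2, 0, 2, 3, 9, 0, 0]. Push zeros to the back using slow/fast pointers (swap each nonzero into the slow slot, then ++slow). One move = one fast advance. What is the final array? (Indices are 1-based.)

[2, 2, 3, 9, 0, 0, 0, 0, 0, 0]

(s=1,f=1) a[fast]=0 → fast++
(s=1,f=2) a[fast]=0 → fast++
(s=1,f=3) a[fast]=0 → fast++
(s=1,f=4) a[fast]=2≠0 swap→a[1]=2 → slow++,fast++
(s=2,f=5) a[fast]=0 → fast++
(s=2,f=6) a[fast]=2≠0 swap→a[2]=2 → slow++,fast++
(s=3,f=7) a[fast]=3≠0 swap→a[3]=3 → slow++,fast++
(s=4,f=8) a[fast]=9≠0 swap→a[4]=9 → slow++,fast++
(s=5,f=9) a[fast]=0 → fast++
(s=5,f=10) a[fast]=0 → fast++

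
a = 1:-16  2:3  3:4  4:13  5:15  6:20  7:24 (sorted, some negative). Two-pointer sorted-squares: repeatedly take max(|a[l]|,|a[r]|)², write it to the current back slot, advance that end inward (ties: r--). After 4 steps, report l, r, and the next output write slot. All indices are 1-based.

l=2, r=4, next write slot=3

l=1 r=7: |-16|<=|24| out[7]=576, r--
l=1 r=6: |-16|<=|20| out[6]=400, r--
l=1 r=5: |-16|>|15| out[5]=256, l++
l=2 r=5: |3|<=|15| out[4]=225, r--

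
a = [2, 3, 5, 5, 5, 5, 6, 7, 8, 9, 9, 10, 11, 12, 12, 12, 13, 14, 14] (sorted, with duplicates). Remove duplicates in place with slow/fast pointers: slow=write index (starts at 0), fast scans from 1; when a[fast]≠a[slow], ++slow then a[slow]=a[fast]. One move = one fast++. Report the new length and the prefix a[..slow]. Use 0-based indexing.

length 12; prefix = [2, 3, 5, 6, 7, 8, 9, 10, 11, 12, 13, 14]

(s=0,f=1) a[fast]=3≠a[slow]=2 write a[1]=3 → slow++,fast++
(s=1,f=2) a[fast]=5≠a[slow]=3 write a[2]=5 → slow++,fast++
(s=2,f=3) a[fast]=5=a[slow] dup → fast++
(s=2,f=4) a[fast]=5=a[slow] dup → fast++
(s=2,f=5) a[fast]=5=a[slow] dup → fast++
(s=2,f=6) a[fast]=6≠a[slow]=5 write a[3]=6 → slow++,fast++
(s=3,f=7) a[fast]=7≠a[slow]=6 write a[4]=7 → slow++,fast++
(s=4,f=8) a[fast]=8≠a[slow]=7 write a[5]=8 → slow++,fast++
(s=5,f=9) a[fast]=9≠a[slow]=8 write a[6]=9 → slow++,fast++
(s=6,f=10) a[fast]=9=a[slow] dup → fast++
(s=6,f=11) a[fast]=10≠a[slow]=9 write a[7]=10 → slow++,fast++
(s=7,f=12) a[fast]=11≠a[slow]=10 write a[8]=11 → slow++,fast++
(s=8,f=13) a[fast]=12≠a[slow]=11 write a[9]=12 → slow++,fast++
(s=9,f=14) a[fast]=12=a[slow] dup → fast++
(s=9,f=15) a[fast]=12=a[slow] dup → fast++
(s=9,f=16) a[fast]=13≠a[slow]=12 write a[10]=13 → slow++,fast++
(s=10,f=17) a[fast]=14≠a[slow]=13 write a[11]=14 → slow++,fast++
(s=11,f=18) a[fast]=14=a[slow] dup → fast++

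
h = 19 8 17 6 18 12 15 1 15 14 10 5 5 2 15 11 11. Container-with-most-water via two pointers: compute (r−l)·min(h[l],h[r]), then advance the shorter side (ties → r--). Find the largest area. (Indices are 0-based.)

l=0 r=16: min(19,11)*16=176 best=176 *, r--
l=0 r=15: min(19,11)*15=165 best=176, r--
l=0 r=14: min(19,15)*14=210 best=210 *, r--
l=0 r=13: min(19,2)*13=26 best=210, r--
l=0 r=12: min(19,5)*12=60 best=210, r--
l=0 r=11: min(19,5)*11=55 best=210, r--
l=0 r=10: min(19,10)*10=100 best=210, r--
l=0 r=9: min(19,14)*9=126 best=210, r--
l=0 r=8: min(19,15)*8=120 best=210, r--
l=0 r=7: min(19,1)*7=7 best=210, r--
l=0 r=6: min(19,15)*6=90 best=210, r--
l=0 r=5: min(19,12)*5=60 best=210, r--
l=0 r=4: min(19,18)*4=72 best=210, r--
l=0 r=3: min(19,6)*3=18 best=210, r--
l=0 r=2: min(19,17)*2=34 best=210, r--
l=0 r=1: min(19,8)*1=8 best=210, r--

max area = 210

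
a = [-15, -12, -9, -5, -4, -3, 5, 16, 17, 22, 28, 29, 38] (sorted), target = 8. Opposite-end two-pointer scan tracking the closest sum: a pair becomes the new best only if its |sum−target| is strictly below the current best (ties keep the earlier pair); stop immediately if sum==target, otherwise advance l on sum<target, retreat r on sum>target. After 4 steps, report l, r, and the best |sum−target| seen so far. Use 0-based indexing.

l=1, r=9, best |Δ|=1

[0,12] -15+38=23 d=15 * → r--
[0,11] -15+29=14 d=6 * → r--
[0,10] -15+28=13 d=5 * → r--
[0,9] -15+22=7 d=1 * → l++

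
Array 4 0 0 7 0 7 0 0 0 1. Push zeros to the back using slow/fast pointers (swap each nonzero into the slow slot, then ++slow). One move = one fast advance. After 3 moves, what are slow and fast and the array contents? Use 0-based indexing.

slow=1, fast=3, a=[4, 0, 0, 7, 0, 7, 0, 0, 0, 1]

slow=0 fast=0: a[fast]=4≠0 swap→a[0]=4, slow++,fast++
slow=1 fast=1: a[fast]=0, fast++
slow=1 fast=2: a[fast]=0, fast++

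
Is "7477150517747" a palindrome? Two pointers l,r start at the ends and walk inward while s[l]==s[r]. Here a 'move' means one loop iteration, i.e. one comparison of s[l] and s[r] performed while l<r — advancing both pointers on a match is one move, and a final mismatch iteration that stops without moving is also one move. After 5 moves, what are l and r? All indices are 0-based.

l=0 r=12: '7'=='7', l++,r--
l=1 r=11: '4'=='4', l++,r--
l=2 r=10: '7'=='7', l++,r--
l=3 r=9: '7'=='7', l++,r--
l=4 r=8: '1'=='1', l++,r--

l=5, r=7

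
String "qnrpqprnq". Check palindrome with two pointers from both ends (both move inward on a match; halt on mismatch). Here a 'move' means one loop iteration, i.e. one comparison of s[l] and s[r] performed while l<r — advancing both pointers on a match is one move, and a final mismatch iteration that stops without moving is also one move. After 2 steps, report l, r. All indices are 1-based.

[1,9] 'q'=='q' → l++,r--
[2,8] 'n'=='n' → l++,r--

l=3, r=7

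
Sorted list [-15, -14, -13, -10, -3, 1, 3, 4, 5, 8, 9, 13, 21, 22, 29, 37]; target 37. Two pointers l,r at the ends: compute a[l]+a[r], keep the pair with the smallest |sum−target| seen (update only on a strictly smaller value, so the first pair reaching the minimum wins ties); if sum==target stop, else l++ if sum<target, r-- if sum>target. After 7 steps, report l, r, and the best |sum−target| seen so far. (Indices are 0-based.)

[0,15] -15+37=22 d=15 * → l++
[1,15] -14+37=23 d=14 * → l++
[2,15] -13+37=24 d=13 * → l++
[3,15] -10+37=27 d=10 * → l++
[4,15] -3+37=34 d=3 * → l++
[5,15] 1+37=38 d=1 * → r--
[5,14] 1+29=30 d=7 → l++

l=6, r=14, best |Δ|=1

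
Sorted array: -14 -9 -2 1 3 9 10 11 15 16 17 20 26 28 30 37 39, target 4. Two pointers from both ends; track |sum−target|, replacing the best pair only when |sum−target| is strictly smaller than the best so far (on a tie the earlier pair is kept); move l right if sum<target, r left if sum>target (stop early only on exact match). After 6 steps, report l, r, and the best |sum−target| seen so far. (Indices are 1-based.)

l=1 r=17: -14+39=25 d=21 *, r--
l=1 r=16: -14+37=23 d=19 *, r--
l=1 r=15: -14+30=16 d=12 *, r--
l=1 r=14: -14+28=14 d=10 *, r--
l=1 r=13: -14+26=12 d=8 *, r--
l=1 r=12: -14+20=6 d=2 *, r--

l=1, r=11, best |Δ|=2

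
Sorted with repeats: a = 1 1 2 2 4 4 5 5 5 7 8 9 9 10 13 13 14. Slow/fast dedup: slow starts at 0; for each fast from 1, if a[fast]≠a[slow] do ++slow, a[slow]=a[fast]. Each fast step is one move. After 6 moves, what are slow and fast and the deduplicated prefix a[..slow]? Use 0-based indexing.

slow=0 fast=1: a[fast]=1=a[slow] dup, fast++
slow=0 fast=2: a[fast]=2≠a[slow]=1 write a[1]=2, slow++,fast++
slow=1 fast=3: a[fast]=2=a[slow] dup, fast++
slow=1 fast=4: a[fast]=4≠a[slow]=2 write a[2]=4, slow++,fast++
slow=2 fast=5: a[fast]=4=a[slow] dup, fast++
slow=2 fast=6: a[fast]=5≠a[slow]=4 write a[3]=5, slow++,fast++

slow=3, fast=7, prefix=[1, 2, 4, 5]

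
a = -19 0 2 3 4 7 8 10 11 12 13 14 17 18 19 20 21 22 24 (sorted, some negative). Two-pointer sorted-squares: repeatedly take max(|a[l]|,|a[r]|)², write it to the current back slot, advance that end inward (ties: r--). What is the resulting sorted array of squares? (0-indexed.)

[0, 4, 9, 16, 49, 64, 100, 121, 144, 169, 196, 289, 324, 361, 361, 400, 441, 484, 576]

[0,18] |-19|<=|24| out[18]=576 → r--
[0,17] |-19|<=|22| out[17]=484 → r--
[0,16] |-19|<=|21| out[16]=441 → r--
[0,15] |-19|<=|20| out[15]=400 → r--
[0,14] |-19|<=|19| out[14]=361 → r--
[0,13] |-19|>|18| out[13]=361 → l++
[1,13] |0|<=|18| out[12]=324 → r--
[1,12] |0|<=|17| out[11]=289 → r--
[1,11] |0|<=|14| out[10]=196 → r--
[1,10] |0|<=|13| out[9]=169 → r--
[1,9] |0|<=|12| out[8]=144 → r--
[1,8] |0|<=|11| out[7]=121 → r--
[1,7] |0|<=|10| out[6]=100 → r--
[1,6] |0|<=|8| out[5]=64 → r--
[1,5] |0|<=|7| out[4]=49 → r--
[1,4] |0|<=|4| out[3]=16 → r--
[1,3] |0|<=|3| out[2]=9 → r--
[1,2] |0|<=|2| out[1]=4 → r--
[1,1] |0|<=|0| out[0]=0 → r--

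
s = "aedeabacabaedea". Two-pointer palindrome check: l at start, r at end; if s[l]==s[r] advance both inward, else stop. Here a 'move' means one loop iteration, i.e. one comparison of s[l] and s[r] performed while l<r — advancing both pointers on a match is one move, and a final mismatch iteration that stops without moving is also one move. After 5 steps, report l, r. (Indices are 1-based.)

l=6, r=10

[1,15] 'a'=='a' → l++,r--
[2,14] 'e'=='e' → l++,r--
[3,13] 'd'=='d' → l++,r--
[4,12] 'e'=='e' → l++,r--
[5,11] 'a'=='a' → l++,r--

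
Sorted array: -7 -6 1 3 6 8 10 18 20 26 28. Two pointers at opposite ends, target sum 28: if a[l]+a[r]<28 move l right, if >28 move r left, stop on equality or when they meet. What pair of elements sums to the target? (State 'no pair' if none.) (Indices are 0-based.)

l=0 r=10: -7+28=21 <28, l++
l=1 r=10: -6+28=22 <28, l++
l=2 r=10: 1+28=29 >28, r--
l=2 r=9: 1+26=27 <28, l++
l=3 r=9: 3+26=29 >28, r--
l=3 r=8: 3+20=23 <28, l++
l=4 r=8: 6+20=26 <28, l++
l=5 r=8: 8+20=28, found

(8, 20)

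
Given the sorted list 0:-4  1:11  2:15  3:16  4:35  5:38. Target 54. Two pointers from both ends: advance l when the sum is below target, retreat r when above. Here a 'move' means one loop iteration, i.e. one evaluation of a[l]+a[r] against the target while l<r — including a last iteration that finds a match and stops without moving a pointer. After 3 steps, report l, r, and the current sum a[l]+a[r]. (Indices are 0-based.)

[0,5] -4+38=34 <54 → l++
[1,5] 11+38=49 <54 → l++
[2,5] 15+38=53 <54 → l++

l=3, r=5, sum=54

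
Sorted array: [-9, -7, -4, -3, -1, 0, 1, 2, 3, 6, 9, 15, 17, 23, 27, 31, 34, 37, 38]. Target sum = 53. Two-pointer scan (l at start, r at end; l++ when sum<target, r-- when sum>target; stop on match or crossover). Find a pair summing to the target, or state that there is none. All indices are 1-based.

[1,19] -9+38=29 <53 → l++
[2,19] -7+38=31 <53 → l++
[3,19] -4+38=34 <53 → l++
[4,19] -3+38=35 <53 → l++
[5,19] -1+38=37 <53 → l++
[6,19] 0+38=38 <53 → l++
[7,19] 1+38=39 <53 → l++
[8,19] 2+38=40 <53 → l++
[9,19] 3+38=41 <53 → l++
[10,19] 6+38=44 <53 → l++
[11,19] 9+38=47 <53 → l++
[12,19] 15+38=53 → found

(15, 38)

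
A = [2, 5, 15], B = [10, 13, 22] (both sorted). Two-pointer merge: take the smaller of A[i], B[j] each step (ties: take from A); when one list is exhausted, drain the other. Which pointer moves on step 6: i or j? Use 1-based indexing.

j

[i=1,j=1] A[i]=2<=B[j]=10 take 2 → i++
[i=2,j=1] A[i]=5<=B[j]=10 take 5 → i++
[i=3,j=1] A[i]=15>B[j]=10 take 10 → j++
[i=3,j=2] A[i]=15>B[j]=13 take 13 → j++
[i=3,j=3] A[i]=15<=B[j]=22 take 15 → i++
[i=4,j=3] A done, take B[j]=22 → j++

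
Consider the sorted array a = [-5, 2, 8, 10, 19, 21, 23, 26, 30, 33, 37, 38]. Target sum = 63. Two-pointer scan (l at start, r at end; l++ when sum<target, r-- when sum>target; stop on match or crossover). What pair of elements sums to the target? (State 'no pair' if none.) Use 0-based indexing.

[0,11] -5+38=33 <63 → l++
[1,11] 2+38=40 <63 → l++
[2,11] 8+38=46 <63 → l++
[3,11] 10+38=48 <63 → l++
[4,11] 19+38=57 <63 → l++
[5,11] 21+38=59 <63 → l++
[6,11] 23+38=61 <63 → l++
[7,11] 26+38=64 >63 → r--
[7,10] 26+37=63 → found

(26, 37)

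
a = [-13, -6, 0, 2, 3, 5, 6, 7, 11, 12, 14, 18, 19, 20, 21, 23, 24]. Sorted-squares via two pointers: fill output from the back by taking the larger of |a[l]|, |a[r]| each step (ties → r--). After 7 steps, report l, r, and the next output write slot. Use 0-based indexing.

[0,16] |-13|<=|24| out[16]=576 → r--
[0,15] |-13|<=|23| out[15]=529 → r--
[0,14] |-13|<=|21| out[14]=441 → r--
[0,13] |-13|<=|20| out[13]=400 → r--
[0,12] |-13|<=|19| out[12]=361 → r--
[0,11] |-13|<=|18| out[11]=324 → r--
[0,10] |-13|<=|14| out[10]=196 → r--

l=0, r=9, next write slot=9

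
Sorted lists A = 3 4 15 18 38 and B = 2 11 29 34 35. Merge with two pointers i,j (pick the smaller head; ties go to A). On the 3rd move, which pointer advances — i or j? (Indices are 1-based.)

i

[i=1,j=1] A[i]=3>B[j]=2 take 2 → j++
[i=1,j=2] A[i]=3<=B[j]=11 take 3 → i++
[i=2,j=2] A[i]=4<=B[j]=11 take 4 → i++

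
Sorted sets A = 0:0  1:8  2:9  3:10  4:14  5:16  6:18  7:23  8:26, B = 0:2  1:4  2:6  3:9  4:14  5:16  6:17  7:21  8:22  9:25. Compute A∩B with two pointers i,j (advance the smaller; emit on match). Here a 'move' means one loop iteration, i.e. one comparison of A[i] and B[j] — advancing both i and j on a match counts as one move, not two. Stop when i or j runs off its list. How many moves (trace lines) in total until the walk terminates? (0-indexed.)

15 moves

[i=0,j=0] 0<2 → i++
[i=1,j=0] 8>2 → j++
[i=1,j=1] 8>4 → j++
[i=1,j=2] 8>6 → j++
[i=1,j=3] 8<9 → i++
[i=2,j=3] 9==9 emit → i++,j++
[i=3,j=4] 10<14 → i++
[i=4,j=4] 14==14 emit → i++,j++
[i=5,j=5] 16==16 emit → i++,j++
[i=6,j=6] 18>17 → j++
[i=6,j=7] 18<21 → i++
[i=7,j=7] 23>21 → j++
[i=7,j=8] 23>22 → j++
[i=7,j=9] 23<25 → i++
[i=8,j=9] 26>25 → j++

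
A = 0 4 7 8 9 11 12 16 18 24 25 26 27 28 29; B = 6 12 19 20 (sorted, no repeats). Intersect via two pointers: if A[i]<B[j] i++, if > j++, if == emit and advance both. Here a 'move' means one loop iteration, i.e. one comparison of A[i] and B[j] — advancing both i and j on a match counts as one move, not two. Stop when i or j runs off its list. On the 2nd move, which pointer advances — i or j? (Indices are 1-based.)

i

i=1 j=1: 0<6, i++
i=2 j=1: 4<6, i++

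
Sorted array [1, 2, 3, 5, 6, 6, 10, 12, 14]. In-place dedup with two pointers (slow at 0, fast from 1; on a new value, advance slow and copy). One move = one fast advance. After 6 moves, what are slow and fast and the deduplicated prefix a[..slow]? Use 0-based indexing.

(s=0,f=1) a[fast]=2≠a[slow]=1 write a[1]=2 → slow++,fast++
(s=1,f=2) a[fast]=3≠a[slow]=2 write a[2]=3 → slow++,fast++
(s=2,f=3) a[fast]=5≠a[slow]=3 write a[3]=5 → slow++,fast++
(s=3,f=4) a[fast]=6≠a[slow]=5 write a[4]=6 → slow++,fast++
(s=4,f=5) a[fast]=6=a[slow] dup → fast++
(s=4,f=6) a[fast]=10≠a[slow]=6 write a[5]=10 → slow++,fast++

slow=5, fast=7, prefix=[1, 2, 3, 5, 6, 10]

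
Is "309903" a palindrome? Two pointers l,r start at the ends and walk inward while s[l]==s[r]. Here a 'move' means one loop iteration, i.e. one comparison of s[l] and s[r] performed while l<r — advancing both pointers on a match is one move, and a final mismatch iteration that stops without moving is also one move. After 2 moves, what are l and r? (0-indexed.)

l=2, r=3

l=0 r=5: '3'=='3', l++,r--
l=1 r=4: '0'=='0', l++,r--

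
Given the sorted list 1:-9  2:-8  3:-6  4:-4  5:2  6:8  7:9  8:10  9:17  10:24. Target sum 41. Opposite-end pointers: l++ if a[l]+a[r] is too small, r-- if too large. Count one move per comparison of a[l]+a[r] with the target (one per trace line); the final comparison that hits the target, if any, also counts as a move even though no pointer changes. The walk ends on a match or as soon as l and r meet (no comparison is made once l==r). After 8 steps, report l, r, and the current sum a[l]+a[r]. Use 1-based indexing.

l=1 r=10: -9+24=15 <41, l++
l=2 r=10: -8+24=16 <41, l++
l=3 r=10: -6+24=18 <41, l++
l=4 r=10: -4+24=20 <41, l++
l=5 r=10: 2+24=26 <41, l++
l=6 r=10: 8+24=32 <41, l++
l=7 r=10: 9+24=33 <41, l++
l=8 r=10: 10+24=34 <41, l++

l=9, r=10, sum=41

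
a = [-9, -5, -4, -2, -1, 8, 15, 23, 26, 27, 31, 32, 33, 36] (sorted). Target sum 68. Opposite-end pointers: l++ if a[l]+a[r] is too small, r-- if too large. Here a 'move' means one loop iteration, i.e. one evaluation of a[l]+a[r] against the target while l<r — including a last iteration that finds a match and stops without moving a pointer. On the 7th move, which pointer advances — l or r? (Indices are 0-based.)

l=0 r=13: -9+36=27 <68, l++
l=1 r=13: -5+36=31 <68, l++
l=2 r=13: -4+36=32 <68, l++
l=3 r=13: -2+36=34 <68, l++
l=4 r=13: -1+36=35 <68, l++
l=5 r=13: 8+36=44 <68, l++
l=6 r=13: 15+36=51 <68, l++

l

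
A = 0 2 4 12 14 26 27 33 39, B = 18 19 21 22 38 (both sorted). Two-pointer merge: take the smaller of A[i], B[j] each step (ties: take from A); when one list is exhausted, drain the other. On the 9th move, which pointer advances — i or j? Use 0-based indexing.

j

i=0 j=0: A[i]=0<=B[j]=18 take 0, i++
i=1 j=0: A[i]=2<=B[j]=18 take 2, i++
i=2 j=0: A[i]=4<=B[j]=18 take 4, i++
i=3 j=0: A[i]=12<=B[j]=18 take 12, i++
i=4 j=0: A[i]=14<=B[j]=18 take 14, i++
i=5 j=0: A[i]=26>B[j]=18 take 18, j++
i=5 j=1: A[i]=26>B[j]=19 take 19, j++
i=5 j=2: A[i]=26>B[j]=21 take 21, j++
i=5 j=3: A[i]=26>B[j]=22 take 22, j++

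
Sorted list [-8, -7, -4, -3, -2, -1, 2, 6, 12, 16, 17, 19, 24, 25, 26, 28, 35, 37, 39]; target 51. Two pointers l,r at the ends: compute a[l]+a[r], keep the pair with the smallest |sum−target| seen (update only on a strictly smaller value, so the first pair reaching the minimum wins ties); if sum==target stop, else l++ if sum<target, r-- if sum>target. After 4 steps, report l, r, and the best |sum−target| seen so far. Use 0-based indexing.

l=4, r=18, best |Δ|=15

[0,18] -8+39=31 d=20 * → l++
[1,18] -7+39=32 d=19 * → l++
[2,18] -4+39=35 d=16 * → l++
[3,18] -3+39=36 d=15 * → l++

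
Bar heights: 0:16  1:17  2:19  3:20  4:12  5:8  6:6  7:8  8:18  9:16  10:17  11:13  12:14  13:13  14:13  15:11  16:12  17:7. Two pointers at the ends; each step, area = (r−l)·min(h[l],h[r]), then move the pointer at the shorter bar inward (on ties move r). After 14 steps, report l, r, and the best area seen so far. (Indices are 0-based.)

l=0 r=17: min(16,7)*17=119 best=119 *, r--
l=0 r=16: min(16,12)*16=192 best=192 *, r--
l=0 r=15: min(16,11)*15=165 best=192, r--
l=0 r=14: min(16,13)*14=182 best=192, r--
l=0 r=13: min(16,13)*13=169 best=192, r--
l=0 r=12: min(16,14)*12=168 best=192, r--
l=0 r=11: min(16,13)*11=143 best=192, r--
l=0 r=10: min(16,17)*10=160 best=192, l++
l=1 r=10: min(17,17)*9=153 best=192, r--
l=1 r=9: min(17,16)*8=128 best=192, r--
l=1 r=8: min(17,18)*7=119 best=192, l++
l=2 r=8: min(19,18)*6=108 best=192, r--
l=2 r=7: min(19,8)*5=40 best=192, r--
l=2 r=6: min(19,6)*4=24 best=192, r--

l=2, r=5, best area=192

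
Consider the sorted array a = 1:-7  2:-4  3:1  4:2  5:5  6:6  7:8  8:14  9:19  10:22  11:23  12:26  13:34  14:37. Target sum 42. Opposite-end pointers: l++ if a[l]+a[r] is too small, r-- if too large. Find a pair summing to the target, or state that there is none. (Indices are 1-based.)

(5, 37)

l=1 r=14: -7+37=30 <42, l++
l=2 r=14: -4+37=33 <42, l++
l=3 r=14: 1+37=38 <42, l++
l=4 r=14: 2+37=39 <42, l++
l=5 r=14: 5+37=42, found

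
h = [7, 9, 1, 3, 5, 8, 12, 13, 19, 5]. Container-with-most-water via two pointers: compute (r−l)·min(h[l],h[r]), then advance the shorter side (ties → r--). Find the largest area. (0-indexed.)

[0,9] min(7,5)*9=45 best=45 * → r--
[0,8] min(7,19)*8=56 best=56 * → l++
[1,8] min(9,19)*7=63 best=63 * → l++
[2,8] min(1,19)*6=6 best=63 → l++
[3,8] min(3,19)*5=15 best=63 → l++
[4,8] min(5,19)*4=20 best=63 → l++
[5,8] min(8,19)*3=24 best=63 → l++
[6,8] min(12,19)*2=24 best=63 → l++
[7,8] min(13,19)*1=13 best=63 → l++

max area = 63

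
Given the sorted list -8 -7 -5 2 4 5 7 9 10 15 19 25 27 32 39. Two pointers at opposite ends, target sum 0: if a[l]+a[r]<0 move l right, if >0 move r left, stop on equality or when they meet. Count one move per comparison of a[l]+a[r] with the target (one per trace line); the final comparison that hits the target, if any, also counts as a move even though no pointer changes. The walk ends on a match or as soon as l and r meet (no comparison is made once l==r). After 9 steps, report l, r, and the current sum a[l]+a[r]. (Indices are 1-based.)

l=1 r=15: -8+39=31 >0, r--
l=1 r=14: -8+32=24 >0, r--
l=1 r=13: -8+27=19 >0, r--
l=1 r=12: -8+25=17 >0, r--
l=1 r=11: -8+19=11 >0, r--
l=1 r=10: -8+15=7 >0, r--
l=1 r=9: -8+10=2 >0, r--
l=1 r=8: -8+9=1 >0, r--
l=1 r=7: -8+7=-1 <0, l++

l=2, r=7, sum=0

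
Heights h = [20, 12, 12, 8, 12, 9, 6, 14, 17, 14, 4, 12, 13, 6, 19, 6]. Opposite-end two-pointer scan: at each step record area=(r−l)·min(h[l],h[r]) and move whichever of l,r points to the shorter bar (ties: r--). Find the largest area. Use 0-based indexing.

max area = 266

[0,15] min(20,6)*15=90 best=90 * → r--
[0,14] min(20,19)*14=266 best=266 * → r--
[0,13] min(20,6)*13=78 best=266 → r--
[0,12] min(20,13)*12=156 best=266 → r--
[0,11] min(20,12)*11=132 best=266 → r--
[0,10] min(20,4)*10=40 best=266 → r--
[0,9] min(20,14)*9=126 best=266 → r--
[0,8] min(20,17)*8=136 best=266 → r--
[0,7] min(20,14)*7=98 best=266 → r--
[0,6] min(20,6)*6=36 best=266 → r--
[0,5] min(20,9)*5=45 best=266 → r--
[0,4] min(20,12)*4=48 best=266 → r--
[0,3] min(20,8)*3=24 best=266 → r--
[0,2] min(20,12)*2=24 best=266 → r--
[0,1] min(20,12)*1=12 best=266 → r--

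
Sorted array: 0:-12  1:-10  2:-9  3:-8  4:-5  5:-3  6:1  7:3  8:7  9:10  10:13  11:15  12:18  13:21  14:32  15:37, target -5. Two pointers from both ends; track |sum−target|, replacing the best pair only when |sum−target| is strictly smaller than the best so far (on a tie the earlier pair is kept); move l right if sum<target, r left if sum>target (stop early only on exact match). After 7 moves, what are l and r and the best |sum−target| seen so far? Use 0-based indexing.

l=0, r=8, best |Δ|=3

[0,15] -12+37=25 d=30 * → r--
[0,14] -12+32=20 d=25 * → r--
[0,13] -12+21=9 d=14 * → r--
[0,12] -12+18=6 d=11 * → r--
[0,11] -12+15=3 d=8 * → r--
[0,10] -12+13=1 d=6 * → r--
[0,9] -12+10=-2 d=3 * → r--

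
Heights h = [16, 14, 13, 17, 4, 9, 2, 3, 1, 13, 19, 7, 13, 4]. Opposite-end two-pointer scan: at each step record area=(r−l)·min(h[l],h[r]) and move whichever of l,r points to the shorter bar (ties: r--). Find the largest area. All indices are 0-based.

[0,13] min(16,4)*13=52 best=52 * → r--
[0,12] min(16,13)*12=156 best=156 * → r--
[0,11] min(16,7)*11=77 best=156 → r--
[0,10] min(16,19)*10=160 best=160 * → l++
[1,10] min(14,19)*9=126 best=160 → l++
[2,10] min(13,19)*8=104 best=160 → l++
[3,10] min(17,19)*7=119 best=160 → l++
[4,10] min(4,19)*6=24 best=160 → l++
[5,10] min(9,19)*5=45 best=160 → l++
[6,10] min(2,19)*4=8 best=160 → l++
[7,10] min(3,19)*3=9 best=160 → l++
[8,10] min(1,19)*2=2 best=160 → l++
[9,10] min(13,19)*1=13 best=160 → l++

max area = 160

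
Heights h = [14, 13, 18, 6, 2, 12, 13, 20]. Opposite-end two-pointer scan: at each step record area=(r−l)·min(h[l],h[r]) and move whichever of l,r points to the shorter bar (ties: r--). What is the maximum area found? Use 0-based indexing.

max area = 98

[0,7] min(14,20)*7=98 best=98 * → l++
[1,7] min(13,20)*6=78 best=98 → l++
[2,7] min(18,20)*5=90 best=98 → l++
[3,7] min(6,20)*4=24 best=98 → l++
[4,7] min(2,20)*3=6 best=98 → l++
[5,7] min(12,20)*2=24 best=98 → l++
[6,7] min(13,20)*1=13 best=98 → l++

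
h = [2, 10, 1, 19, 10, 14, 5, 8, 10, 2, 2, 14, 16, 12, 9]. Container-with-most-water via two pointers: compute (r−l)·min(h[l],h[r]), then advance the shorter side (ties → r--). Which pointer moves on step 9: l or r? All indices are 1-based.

r

[1,15] min(2,9)*14=28 best=28 * → l++
[2,15] min(10,9)*13=117 best=117 * → r--
[2,14] min(10,12)*12=120 best=120 * → l++
[3,14] min(1,12)*11=11 best=120 → l++
[4,14] min(19,12)*10=120 best=120 → r--
[4,13] min(19,16)*9=144 best=144 * → r--
[4,12] min(19,14)*8=112 best=144 → r--
[4,11] min(19,2)*7=14 best=144 → r--
[4,10] min(19,2)*6=12 best=144 → r--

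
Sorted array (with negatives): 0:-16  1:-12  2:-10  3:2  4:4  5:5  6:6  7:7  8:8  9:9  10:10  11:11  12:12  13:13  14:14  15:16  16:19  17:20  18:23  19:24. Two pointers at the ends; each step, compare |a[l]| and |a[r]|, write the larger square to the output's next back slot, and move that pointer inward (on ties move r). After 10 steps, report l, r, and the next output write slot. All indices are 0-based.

[0,19] |-16|<=|24| out[19]=576 → r--
[0,18] |-16|<=|23| out[18]=529 → r--
[0,17] |-16|<=|20| out[17]=400 → r--
[0,16] |-16|<=|19| out[16]=361 → r--
[0,15] |-16|<=|16| out[15]=256 → r--
[0,14] |-16|>|14| out[14]=256 → l++
[1,14] |-12|<=|14| out[13]=196 → r--
[1,13] |-12|<=|13| out[12]=169 → r--
[1,12] |-12|<=|12| out[11]=144 → r--
[1,11] |-12|>|11| out[10]=144 → l++

l=2, r=11, next write slot=9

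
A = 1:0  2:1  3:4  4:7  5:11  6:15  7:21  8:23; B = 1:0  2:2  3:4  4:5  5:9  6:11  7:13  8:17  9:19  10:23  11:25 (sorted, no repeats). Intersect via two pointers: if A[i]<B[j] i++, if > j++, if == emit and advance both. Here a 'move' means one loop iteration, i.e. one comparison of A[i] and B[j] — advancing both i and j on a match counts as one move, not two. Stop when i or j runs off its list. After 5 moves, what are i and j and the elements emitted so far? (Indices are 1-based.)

i=1 j=1: 0==0 emit, i++,j++
i=2 j=2: 1<2, i++
i=3 j=2: 4>2, j++
i=3 j=3: 4==4 emit, i++,j++
i=4 j=4: 7>5, j++

i=4, j=5, emitted=[0, 4]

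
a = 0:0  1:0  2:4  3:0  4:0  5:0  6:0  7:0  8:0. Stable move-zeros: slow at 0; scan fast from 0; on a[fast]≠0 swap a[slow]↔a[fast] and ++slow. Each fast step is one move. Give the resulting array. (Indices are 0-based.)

slow=0 fast=0: a[fast]=0, fast++
slow=0 fast=1: a[fast]=0, fast++
slow=0 fast=2: a[fast]=4≠0 swap→a[0]=4, slow++,fast++
slow=1 fast=3: a[fast]=0, fast++
slow=1 fast=4: a[fast]=0, fast++
slow=1 fast=5: a[fast]=0, fast++
slow=1 fast=6: a[fast]=0, fast++
slow=1 fast=7: a[fast]=0, fast++
slow=1 fast=8: a[fast]=0, fast++

[4, 0, 0, 0, 0, 0, 0, 0, 0]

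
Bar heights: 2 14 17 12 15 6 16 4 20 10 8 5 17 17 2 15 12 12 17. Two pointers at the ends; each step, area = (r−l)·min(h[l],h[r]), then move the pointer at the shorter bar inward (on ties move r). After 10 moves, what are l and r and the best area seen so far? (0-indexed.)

l=2, r=10, best area=272

[0,18] min(2,17)*18=36 best=36 * → l++
[1,18] min(14,17)*17=238 best=238 * → l++
[2,18] min(17,17)*16=272 best=272 * → r--
[2,17] min(17,12)*15=180 best=272 → r--
[2,16] min(17,12)*14=168 best=272 → r--
[2,15] min(17,15)*13=195 best=272 → r--
[2,14] min(17,2)*12=24 best=272 → r--
[2,13] min(17,17)*11=187 best=272 → r--
[2,12] min(17,17)*10=170 best=272 → r--
[2,11] min(17,5)*9=45 best=272 → r--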